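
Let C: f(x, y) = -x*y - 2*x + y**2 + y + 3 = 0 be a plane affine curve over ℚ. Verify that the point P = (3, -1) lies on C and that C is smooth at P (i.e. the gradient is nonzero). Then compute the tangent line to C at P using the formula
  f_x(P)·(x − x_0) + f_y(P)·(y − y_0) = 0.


Tangent line at P: -x - 4*y - 1 = 0.

Step 1: f(3, -1) = 0, so P lies on C.
Step 2: partial derivatives
  f_x(x, y) = -y - 2, f_y(x, y) = -x + 2*y + 1.
  f_x(P) = -1, f_y(P) = -4 (gradient nonzero, so P is smooth).
Step 3: tangent line at P: -1·(x − 3) + -4·(y − -1) = 0.
Expanding: -x - 4*y - 1 = 0.


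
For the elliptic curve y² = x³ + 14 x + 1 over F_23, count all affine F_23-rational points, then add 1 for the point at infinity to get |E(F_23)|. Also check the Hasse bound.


Affine points = {(0, 1), (0, 22), (1, 4), (1, 19), (3, 1), (3, 22), (4, 11), (4, 12), (5, 9), (5, 14), (6, 5), (6, 18), (8, 2), (8, 21), (17, 0), (18, 6), (18, 17), (20, 1), (20, 22), (22, 3), (22, 20)}; affine count = 21; |E(F_23)| = 22.

Discriminant check: Δ ∝ 4a³ + 27b² = 4·14³ + 27·1² = 4·2744 + 27·1 ≡ 9 (mod 23). Nonzero ⇒ E is nonsingular.
For each x ∈ F_23, compute rhs = x³ + 14·x + 1 mod 23, then count y ∈ F_23 with y² ≡ rhs.
  x = 0: rhs = 1, matching y values: 1, 22 (2 points).
  x = 1: rhs = 16, matching y values: 4, 19 (2 points).
  x = 2: rhs = 14, matching y values: none (0 points).
  x = 3: rhs = 1, matching y values: 1, 22 (2 points).
  x = 4: rhs = 6, matching y values: 11, 12 (2 points).
  x = 5: rhs = 12, matching y values: 9, 14 (2 points).
  x = 6: rhs = 2, matching y values: 5, 18 (2 points).
  x = 7: rhs = 5, matching y values: none (0 points).
  x = 8: rhs = 4, matching y values: 2, 21 (2 points).
  x = 9: rhs = 5, matching y values: none (0 points).
  x = 10: rhs = 14, matching y values: none (0 points).
  x = 11: rhs = 14, matching y values: none (0 points).
  x = 12: rhs = 11, matching y values: none (0 points).
  x = 13: rhs = 11, matching y values: none (0 points).
  x = 14: rhs = 20, matching y values: none (0 points).
  x = 15: rhs = 21, matching y values: none (0 points).
  x = 16: rhs = 20, matching y values: none (0 points).
  x = 17: rhs = 0, matching y values: 0 (1 points).
  x = 18: rhs = 13, matching y values: 6, 17 (2 points).
  x = 19: rhs = 19, matching y values: none (0 points).
  x = 20: rhs = 1, matching y values: 1, 22 (2 points).
  x = 21: rhs = 11, matching y values: none (0 points).
  x = 22: rhs = 9, matching y values: 3, 20 (2 points).
Total affine count: 21.
Full point count |E(F_23)| = 21 + 1 = 22.
Hasse bound: |22 − (23+1)| = |-2| = 2 ≤ 2√23 ≈ 9.5917 ✓.


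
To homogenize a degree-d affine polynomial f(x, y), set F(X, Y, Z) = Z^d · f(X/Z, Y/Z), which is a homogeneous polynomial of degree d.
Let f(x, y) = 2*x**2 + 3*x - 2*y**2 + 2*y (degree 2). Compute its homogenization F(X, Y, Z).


F(X, Y, Z) = 2*X**2 + 3*X*Z - 2*Y**2 + 2*Y*Z

deg(f) = 2.
Substitute x = X/Z, y = Y/Z into f, then multiply by Z^2.
  monomial 2·x^2·y^0 ↦ 2·X^2·Y^0·Z^0.
  monomial 3·x^1·y^0 ↦ 3·X^1·Y^0·Z^1.
  monomial -2·x^0·y^2 ↦ -2·X^0·Y^2·Z^0.
  monomial 2·x^0·y^1 ↦ 2·X^0·Y^1·Z^1.
Collecting: F(X, Y, Z) = 2*X**2 + 3*X*Z - 2*Y**2 + 2*Y*Z.


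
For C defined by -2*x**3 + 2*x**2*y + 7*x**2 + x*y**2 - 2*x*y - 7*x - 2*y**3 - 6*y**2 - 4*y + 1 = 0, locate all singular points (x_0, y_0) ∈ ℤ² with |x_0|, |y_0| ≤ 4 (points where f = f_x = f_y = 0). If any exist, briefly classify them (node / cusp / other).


Singular points: {(1, -1)}; classification: node.

Compute partial derivatives:
  f_x = -6*x**2 + 4*x*y + 14*x + y**2 - 2*y - 7.
  f_y = 2*x**2 + 2*x*y - 2*x - 6*y**2 - 12*y - 4.
Scan x_0 ∈ {−4, ..., 4}. For each x_0, f_y(x_0, y) is a polynomial in y; find its integer roots y ∈ {−4, ..., 4}, then test f_x and f at those candidates.
  x = -4: f_y(-4, y) = -6*y**2 - 20*y + 36; no integer root y with |y| ≤ 4.
  x = -3: f_y(-3, y) = -6*y**2 - 18*y + 20; no integer root y with |y| ≤ 4.
  x = -2: f_y(-2, y) = -6*y**2 - 16*y + 8; no integer root y with |y| ≤ 4.
  x = -1: f_y(-1, y) = -6*y**2 - 14*y; vanishes at y ∈ {0}. (-1, 0): f_x = -27 ≠ 0.
  x = 0: f_y(0, y) = -6*y**2 - 12*y - 4; no integer root y with |y| ≤ 4.
  x = 1: f_y(1, y) = -6*y**2 - 10*y - 4; vanishes at y ∈ {-1}. (1, -1): f_x = 0, f = 0 — SINGULAR.
  x = 2: f_y(2, y) = -6*y**2 - 8*y; vanishes at y ∈ {0}. (2, 0): f_x = -3 ≠ 0.
  x = 3: f_y(3, y) = -6*y**2 - 6*y + 8; no integer root y with |y| ≤ 4.
  x = 4: f_y(4, y) = -6*y**2 - 4*y + 20; no integer root y with |y| ≤ 4.
Only singular point on the grid: (1, -1).
Classify: substitute x = 1 + u, y = -1 + v and expand: f = -2*u**3 + 2*u**2*v - u**2 + u*v**2 - 2*v**3 + v**2.
No constant or linear terms (consistent with a singular point). Quadratic part: -u**2 + v**2. Cubic part: -2*u**3 + 2*u**2*v + u*v**2 - 2*v**3.
The quadratic part v**2 - u**2 = (v − u)(v + u) splits into two distinct linear factors, so there are two distinct tangent lines y − -1 = ±(x − 1) — this is a node (ordinary double point).
Classification: node.


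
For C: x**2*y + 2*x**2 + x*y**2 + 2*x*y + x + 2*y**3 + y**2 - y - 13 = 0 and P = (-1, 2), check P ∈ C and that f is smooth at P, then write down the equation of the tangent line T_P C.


Tangent line at P: x + 22*y - 43 = 0.

Step 1: f(-1, 2) = 0, so P lies on C.
Step 2: partial derivatives
  f_x(x, y) = 2*x*y + 4*x + y**2 + 2*y + 1, f_y(x, y) = x**2 + 2*x*y + 2*x + 6*y**2 + 2*y - 1.
  f_x(P) = 1, f_y(P) = 22 (gradient nonzero, so P is smooth).
Step 3: tangent line at P: 1·(x − -1) + 22·(y − 2) = 0.
Expanding: x + 22*y - 43 = 0.


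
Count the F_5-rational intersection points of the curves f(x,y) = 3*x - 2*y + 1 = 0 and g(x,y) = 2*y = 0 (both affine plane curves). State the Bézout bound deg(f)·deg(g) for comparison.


Common zeros: {(3, 0)}; count = 1; Bézout bound = 1.

deg(f) = 1, deg(g) = 1, so Bézout bound = 1.
Scan x ∈ F_5. For each x, list the y ∈ F_5 with f(x, y) ≡ 0 and those with g(x, y) ≡ 0 (mod 5); the common zeros in that column are the intersection.
  x = 0: f ≡ 0 at y ∈ {3}; g ≡ 0 at y ∈ {0}; common: ∅.
  x = 1: f ≡ 0 at y ∈ {2}; g ≡ 0 at y ∈ {0}; common: ∅.
  x = 2: f ≡ 0 at y ∈ {1}; g ≡ 0 at y ∈ {0}; common: ∅.
  x = 3: f ≡ 0 at y ∈ {0}; g ≡ 0 at y ∈ {0}; common: {0}.
  x = 4: f ≡ 0 at y ∈ {4}; g ≡ 0 at y ∈ {0}; common: ∅.
Collecting: common zeros = {(3, 0)}, so the count is 1.
Comparison with the Bézout bound: 1 ≤ 1 = deg(f)·deg(g), as expected for curves with no common component (the bound is attained).


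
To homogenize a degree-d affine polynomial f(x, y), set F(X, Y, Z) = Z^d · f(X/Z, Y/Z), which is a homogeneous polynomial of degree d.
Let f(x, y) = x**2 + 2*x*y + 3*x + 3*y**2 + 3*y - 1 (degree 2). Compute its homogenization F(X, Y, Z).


F(X, Y, Z) = X**2 + 2*X*Y + 3*X*Z + 3*Y**2 + 3*Y*Z - Z**2

deg(f) = 2.
Substitute x = X/Z, y = Y/Z into f, then multiply by Z^2.
  monomial 1·x^2·y^0 ↦ 1·X^2·Y^0·Z^0.
  monomial 2·x^1·y^1 ↦ 2·X^1·Y^1·Z^0.
  monomial 3·x^1·y^0 ↦ 3·X^1·Y^0·Z^1.
  monomial 3·x^0·y^2 ↦ 3·X^0·Y^2·Z^0.
  monomial 3·x^0·y^1 ↦ 3·X^0·Y^1·Z^1.
  monomial -1·x^0·y^0 ↦ -1·X^0·Y^0·Z^2.
Collecting: F(X, Y, Z) = X**2 + 2*X*Y + 3*X*Z + 3*Y**2 + 3*Y*Z - Z**2.


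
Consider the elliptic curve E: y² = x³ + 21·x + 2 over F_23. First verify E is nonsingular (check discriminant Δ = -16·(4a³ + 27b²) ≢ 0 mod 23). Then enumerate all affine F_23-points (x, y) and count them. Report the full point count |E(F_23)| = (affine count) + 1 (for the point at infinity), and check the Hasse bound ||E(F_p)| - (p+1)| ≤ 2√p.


Affine points = {(0, 5), (0, 18), (1, 1), (1, 22), (2, 11), (2, 12), (3, 0), (4, 9), (4, 14), (5, 5), (5, 18), (7, 3), (7, 20), (9, 0), (10, 4), (10, 19), (11, 0), (12, 2), (12, 21), (14, 2), (14, 21), (15, 9), (15, 14), (16, 8), (16, 15), (18, 5), (18, 18), (20, 2), (20, 21), (22, 7), (22, 16)}; affine count = 31; |E(F_23)| = 32.

Discriminant check: Δ ∝ 4a³ + 27b² = 4·21³ + 27·2² = 4·9261 + 27·4 ≡ 7 (mod 23). Nonzero ⇒ E is nonsingular.
For each x ∈ F_23, compute rhs = x³ + 21·x + 2 mod 23, then count y ∈ F_23 with y² ≡ rhs.
  x = 0: rhs = 2, matching y values: 5, 18 (2 points).
  x = 1: rhs = 1, matching y values: 1, 22 (2 points).
  x = 2: rhs = 6, matching y values: 11, 12 (2 points).
  x = 3: rhs = 0, matching y values: 0 (1 points).
  x = 4: rhs = 12, matching y values: 9, 14 (2 points).
  x = 5: rhs = 2, matching y values: 5, 18 (2 points).
  x = 6: rhs = 22, matching y values: none (0 points).
  x = 7: rhs = 9, matching y values: 3, 20 (2 points).
  x = 8: rhs = 15, matching y values: none (0 points).
  x = 9: rhs = 0, matching y values: 0 (1 points).
  x = 10: rhs = 16, matching y values: 4, 19 (2 points).
  x = 11: rhs = 0, matching y values: 0 (1 points).
  x = 12: rhs = 4, matching y values: 2, 21 (2 points).
  x = 13: rhs = 11, matching y values: none (0 points).
  x = 14: rhs = 4, matching y values: 2, 21 (2 points).
  x = 15: rhs = 12, matching y values: 9, 14 (2 points).
  x = 16: rhs = 18, matching y values: 8, 15 (2 points).
  x = 17: rhs = 5, matching y values: none (0 points).
  x = 18: rhs = 2, matching y values: 5, 18 (2 points).
  x = 19: rhs = 15, matching y values: none (0 points).
  x = 20: rhs = 4, matching y values: 2, 21 (2 points).
  x = 21: rhs = 21, matching y values: none (0 points).
  x = 22: rhs = 3, matching y values: 7, 16 (2 points).
Total affine count: 31.
Full point count |E(F_23)| = 31 + 1 = 32.
Hasse bound: |32 − (23+1)| = |8| = 8 ≤ 2√23 ≈ 9.5917 ✓.


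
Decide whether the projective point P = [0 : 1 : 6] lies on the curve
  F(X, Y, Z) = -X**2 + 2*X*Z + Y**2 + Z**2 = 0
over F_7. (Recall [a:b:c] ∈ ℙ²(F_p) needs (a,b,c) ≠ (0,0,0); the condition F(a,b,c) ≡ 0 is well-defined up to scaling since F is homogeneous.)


F(0,1,6) ≡ 2 (mod 7); P is NOT on the curve.

Evaluate F(0, 1, 6) term-by-term (mod 7).
  -X**2 ↦ -1·0·1·1 = 0
  2*X*Z ↦ 2·0·1·6 = 0
  Y**2 ↦ 1·1·1·1 = 1
  Z**2 ↦ 1·1·1·36 = 36
Sum: F(0, 1, 6) = (0) + (0) + (1) + (36) = 37.
Reducing mod 7: 37 ≡ 2 (mod 7).
Since F(a, b, c) ≡ 2 ≠ 0 (mod 7), P does NOT lie on the curve.


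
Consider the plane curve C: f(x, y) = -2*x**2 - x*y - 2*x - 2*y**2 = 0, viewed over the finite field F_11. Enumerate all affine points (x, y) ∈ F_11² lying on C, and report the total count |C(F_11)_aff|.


Affine F_11-points: {(0, 0), (3, 7), (3, 8), (4, 4), (4, 5), (7, 1), (8, 1), (8, 6), (9, 5), (9, 7), (10, 0), (10, 6)}; count = 12.

For each of the 121 pairs (x, y) ∈ F_11², evaluate f(x, y) mod 11. Record the zeros.
  x = 0: [0↦0, 1↦9, 2↦3, 3↦4, 4↦1, 5↦5, 6↦5, 7↦1, 8↦4, 9↦3, 10↦9]  zeros at y ∈ {0}
  x = 1: [0↦7, 1↦4, 2↦8, 3↦8, 4↦4, 5↦7, 6↦6, 7↦1, 8↦3, 9↦1, 10↦6]  zeros at y ∈ ∅
  x = 2: [0↦10, 1↦6, 2↦9, 3↦8, 4↦3, 5↦5, 6↦3, 7↦8, 8↦9, 9↦6, 10↦10]  zeros at y ∈ ∅
  x = 3: [0↦9, 1↦4, 2↦6, 3↦4, 4↦9, 5↦10, 6↦7, 7↦0, 8↦0, 9↦7, 10↦10]  zeros at y ∈ {7, 8}
  x = 4: [0↦4, 1↦9, 2↦10, 3↦7, 4↦0, 5↦0, 6↦7, 7↦10, 8↦9, 9↦4, 10↦6]  zeros at y ∈ {4, 5}
  x = 5: [0↦6, 1↦10, 2↦10, 3↦6, 4↦9, 5↦8, 6↦3, 7↦5, 8↦3, 9↦8, 10↦9]  zeros at y ∈ ∅
  x = 6: [0↦4, 1↦7, 2↦6, 3↦1, 4↦3, 5↦1, 6↦6, 7↦7, 8↦4, 9↦8, 10↦8]  zeros at y ∈ ∅
  x = 7: [0↦9, 1↦0, 2↦9, 3↦3, 4↦4, 5↦1, 6↦5, 7↦5, 8↦1, 9↦4, 10↦3]  zeros at y ∈ {1}
  x = 8: [0↦10, 1↦0, 2↦8, 3↦1, 4↦1, 5↦8, 6↦0, 7↦10, 8↦5, 9↦7, 10↦5]  zeros at y ∈ {1, 6}
  x = 9: [0↦7, 1↦7, 2↦3, 3↦6, 4↦5, 5↦0, 6↦2, 7↦0, 8↦5, 9↦6, 10↦3]  zeros at y ∈ {5, 7}
  x = 10: [0↦0, 1↦10, 2↦5, 3↦7, 4↦5, 5↦10, 6↦0, 7↦8, 8↦1, 9↦1, 10↦8]  zeros at y ∈ {0, 6}
Collecting zeros: affine points = {(0, 0), (3, 7), (3, 8), (4, 4), (4, 5), (7, 1), (8, 1), (8, 6), (9, 5), (9, 7), (10, 0), (10, 6)}.
Total count |C(F_11)_aff| = 12.


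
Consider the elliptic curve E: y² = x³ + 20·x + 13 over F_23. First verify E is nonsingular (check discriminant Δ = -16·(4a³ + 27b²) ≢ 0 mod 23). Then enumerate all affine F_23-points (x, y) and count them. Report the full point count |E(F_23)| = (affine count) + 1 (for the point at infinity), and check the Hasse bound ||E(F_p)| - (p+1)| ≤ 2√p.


Affine points = {(0, 6), (0, 17), (3, 10), (3, 13), (5, 10), (5, 13), (6, 2), (6, 21), (7, 6), (7, 17), (8, 8), (8, 15), (9, 5), (9, 18), (11, 0), (12, 7), (12, 16), (13, 3), (13, 20), (14, 1), (14, 22), (15, 10), (15, 13), (16, 6), (16, 17), (18, 8), (18, 15), (20, 8), (20, 15)}; affine count = 29; |E(F_23)| = 30.

Discriminant check: Δ ∝ 4a³ + 27b² = 4·20³ + 27·13² = 4·8000 + 27·169 ≡ 16 (mod 23). Nonzero ⇒ E is nonsingular.
For each x ∈ F_23, compute rhs = x³ + 20·x + 13 mod 23, then count y ∈ F_23 with y² ≡ rhs.
  x = 0: rhs = 13, matching y values: 6, 17 (2 points).
  x = 1: rhs = 11, matching y values: none (0 points).
  x = 2: rhs = 15, matching y values: none (0 points).
  x = 3: rhs = 8, matching y values: 10, 13 (2 points).
  x = 4: rhs = 19, matching y values: none (0 points).
  x = 5: rhs = 8, matching y values: 10, 13 (2 points).
  x = 6: rhs = 4, matching y values: 2, 21 (2 points).
  x = 7: rhs = 13, matching y values: 6, 17 (2 points).
  x = 8: rhs = 18, matching y values: 8, 15 (2 points).
  x = 9: rhs = 2, matching y values: 5, 18 (2 points).
  x = 10: rhs = 17, matching y values: none (0 points).
  x = 11: rhs = 0, matching y values: 0 (1 points).
  x = 12: rhs = 3, matching y values: 7, 16 (2 points).
  x = 13: rhs = 9, matching y values: 3, 20 (2 points).
  x = 14: rhs = 1, matching y values: 1, 22 (2 points).
  x = 15: rhs = 8, matching y values: 10, 13 (2 points).
  x = 16: rhs = 13, matching y values: 6, 17 (2 points).
  x = 17: rhs = 22, matching y values: none (0 points).
  x = 18: rhs = 18, matching y values: 8, 15 (2 points).
  x = 19: rhs = 7, matching y values: none (0 points).
  x = 20: rhs = 18, matching y values: 8, 15 (2 points).
  x = 21: rhs = 11, matching y values: none (0 points).
  x = 22: rhs = 15, matching y values: none (0 points).
Total affine count: 29.
Full point count |E(F_23)| = 29 + 1 = 30.
Hasse bound: |30 − (23+1)| = |6| = 6 ≤ 2√23 ≈ 9.5917 ✓.


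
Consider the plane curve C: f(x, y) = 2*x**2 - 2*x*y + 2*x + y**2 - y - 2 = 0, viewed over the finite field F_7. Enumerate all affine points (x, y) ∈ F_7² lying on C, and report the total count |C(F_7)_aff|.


Affine F_7-points: {(0, 2), (0, 6), (1, 1), (1, 2), (5, 5), (5, 6), (6, 1), (6, 5)}; count = 8.

For each of the 49 pairs (x, y) ∈ F_7², evaluate f(x, y) mod 7. Record the zeros.
  x = 0: [0↦5, 1↦5, 2↦0, 3↦4, 4↦3, 5↦4, 6↦0]  zeros at y ∈ {2, 6}
  x = 1: [0↦2, 1↦0, 2↦0, 3↦2, 4↦6, 5↦5, 6↦6]  zeros at y ∈ {1, 2}
  x = 2: [0↦3, 1↦6, 2↦4, 3↦4, 4↦6, 5↦3, 6↦2]  zeros at y ∈ ∅
  x = 3: [0↦1, 1↦2, 2↦5, 3↦3, 4↦3, 5↦5, 6↦2]  zeros at y ∈ ∅
  x = 4: [0↦3, 1↦2, 2↦3, 3↦6, 4↦4, 5↦4, 6↦6]  zeros at y ∈ ∅
  x = 5: [0↦2, 1↦6, 2↦5, 3↦6, 4↦2, 5↦0, 6↦0]  zeros at y ∈ {5, 6}
  x = 6: [0↦5, 1↦0, 2↦4, 3↦3, 4↦4, 5↦0, 6↦5]  zeros at y ∈ {1, 5}
Collecting zeros: affine points = {(0, 2), (0, 6), (1, 1), (1, 2), (5, 5), (5, 6), (6, 1), (6, 5)}.
Total count |C(F_7)_aff| = 8.


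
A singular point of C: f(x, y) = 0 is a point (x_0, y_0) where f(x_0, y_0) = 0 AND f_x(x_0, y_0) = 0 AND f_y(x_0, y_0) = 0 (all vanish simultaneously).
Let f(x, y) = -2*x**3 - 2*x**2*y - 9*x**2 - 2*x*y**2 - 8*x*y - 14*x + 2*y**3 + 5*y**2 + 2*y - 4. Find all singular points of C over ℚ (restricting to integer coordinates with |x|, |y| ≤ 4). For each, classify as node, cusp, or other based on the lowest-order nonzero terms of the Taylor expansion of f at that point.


Singular points: {(-1, -1)}; classification: node.

Compute partial derivatives:
  f_x = -6*x**2 - 4*x*y - 18*x - 2*y**2 - 8*y - 14.
  f_y = -2*x**2 - 4*x*y - 8*x + 6*y**2 + 10*y + 2.
Scan x_0 ∈ {−4, ..., 4}. For each x_0, f_y(x_0, y) is a polynomial in y; find its integer roots y ∈ {−4, ..., 4}, then test f_x and f at those candidates.
  x = -4: f_y(-4, y) = 6*y**2 + 26*y + 2; no integer root y with |y| ≤ 4.
  x = -3: f_y(-3, y) = 6*y**2 + 22*y + 8; no integer root y with |y| ≤ 4.
  x = -2: f_y(-2, y) = 6*y**2 + 18*y + 10; no integer root y with |y| ≤ 4.
  x = -1: f_y(-1, y) = 6*y**2 + 14*y + 8; vanishes at y ∈ {-1}. (-1, -1): f_x = 0, f = 0 — SINGULAR.
  x = 0: f_y(0, y) = 6*y**2 + 10*y + 2; no integer root y with |y| ≤ 4.
  x = 1: f_y(1, y) = 6*y**2 + 6*y - 8; no integer root y with |y| ≤ 4.
  x = 2: f_y(2, y) = 6*y**2 + 2*y - 22; no integer root y with |y| ≤ 4.
  x = 3: f_y(3, y) = 6*y**2 - 2*y - 40; no integer root y with |y| ≤ 4.
  x = 4: f_y(4, y) = 6*y**2 - 6*y - 62; no integer root y with |y| ≤ 4.
Only singular point on the grid: (-1, -1).
Classify: substitute x = -1 + u, y = -1 + v and expand: f = -2*u**3 - 2*u**2*v - u**2 - 2*u*v**2 + 2*v**3 + v**2.
No constant or linear terms (consistent with a singular point). Quadratic part: -u**2 + v**2. Cubic part: -2*u**3 - 2*u**2*v - 2*u*v**2 + 2*v**3.
The quadratic part v**2 - u**2 = (v − u)(v + u) splits into two distinct linear factors, so there are two distinct tangent lines y − -1 = ±(x − -1) — this is a node (ordinary double point).
Classification: node.


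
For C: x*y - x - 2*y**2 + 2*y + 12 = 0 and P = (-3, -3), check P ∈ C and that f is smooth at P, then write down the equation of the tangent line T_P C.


Tangent line at P: -4*x + 11*y + 21 = 0.

Step 1: f(-3, -3) = 0, so P lies on C.
Step 2: partial derivatives
  f_x(x, y) = y - 1, f_y(x, y) = x - 4*y + 2.
  f_x(P) = -4, f_y(P) = 11 (gradient nonzero, so P is smooth).
Step 3: tangent line at P: -4·(x − -3) + 11·(y − -3) = 0.
Expanding: -4*x + 11*y + 21 = 0.


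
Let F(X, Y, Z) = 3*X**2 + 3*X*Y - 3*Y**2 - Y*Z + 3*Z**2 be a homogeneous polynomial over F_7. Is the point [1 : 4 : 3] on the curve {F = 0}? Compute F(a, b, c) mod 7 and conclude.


F(1,4,3) ≡ 3 (mod 7); P is NOT on the curve.

Evaluate F(1, 4, 3) term-by-term (mod 7).
  3*X**2 ↦ 3·1·1·1 = 3
  3*X*Y ↦ 3·1·4·1 = 12
  -3*Y**2 ↦ -3·1·16·1 = -48
  -Y*Z ↦ -1·1·4·3 = -12
  3*Z**2 ↦ 3·1·1·9 = 27
Sum: F(1, 4, 3) = (3) + (12) + (-48) + (-12) + (27) = -18.
Reducing mod 7: -18 ≡ 3 (mod 7).
Since F(a, b, c) ≡ 3 ≠ 0 (mod 7), P does NOT lie on the curve.


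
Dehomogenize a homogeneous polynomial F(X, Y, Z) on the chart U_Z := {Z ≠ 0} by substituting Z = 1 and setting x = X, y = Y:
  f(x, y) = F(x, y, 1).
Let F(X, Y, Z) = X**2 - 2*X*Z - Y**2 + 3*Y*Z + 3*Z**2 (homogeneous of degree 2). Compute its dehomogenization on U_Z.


f(x, y) = x**2 - 2*x - y**2 + 3*y + 3

On U_Z we set Z = 1. Each monomial c·X^i·Y^j·Z^k in F becomes c·x^i·y^j·1^k = c·x^i·y^j.
Substituting Z = 1: F(X, Y, 1) = x**2 - 2*x - y**2 + 3*y + 3.
Note: deg(f) ≤ deg(F) = 2; strict inequality happens when F is divisible by Z (lost terms).


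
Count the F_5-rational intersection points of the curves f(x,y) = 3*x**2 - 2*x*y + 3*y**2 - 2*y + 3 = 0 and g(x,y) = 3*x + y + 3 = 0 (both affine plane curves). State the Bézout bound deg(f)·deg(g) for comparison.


Common zeros: ∅; count = 0; Bézout bound = 2.

deg(f) = 2, deg(g) = 1, so Bézout bound = 2.
Scan x ∈ F_5. For each x, list the y ∈ F_5 with f(x, y) ≡ 0 and those with g(x, y) ≡ 0 (mod 5); the common zeros in that column are the intersection.
  x = 0: f ≡ 0 at y ∈ ∅; g ≡ 0 at y ∈ {2}; common: ∅.
  x = 1: f ≡ 0 at y ∈ {1, 2}; g ≡ 0 at y ∈ {4}; common: ∅.
  x = 2: f ≡ 0 at y ∈ {0, 2}; g ≡ 0 at y ∈ {1}; common: ∅.
  x = 3: f ≡ 0 at y ∈ {0, 1}; g ≡ 0 at y ∈ {3}; common: ∅.
  x = 4: f ≡ 0 at y ∈ ∅; g ≡ 0 at y ∈ {0}; common: ∅.
Collecting: common zeros = ∅, so the count is 0.
Comparison with the Bézout bound: 0 ≤ 2 = deg(f)·deg(g), as expected for curves with no common component (the affine F_5-count falls short of the bound because intersections may lie at infinity, over extension fields, or carry multiplicity).


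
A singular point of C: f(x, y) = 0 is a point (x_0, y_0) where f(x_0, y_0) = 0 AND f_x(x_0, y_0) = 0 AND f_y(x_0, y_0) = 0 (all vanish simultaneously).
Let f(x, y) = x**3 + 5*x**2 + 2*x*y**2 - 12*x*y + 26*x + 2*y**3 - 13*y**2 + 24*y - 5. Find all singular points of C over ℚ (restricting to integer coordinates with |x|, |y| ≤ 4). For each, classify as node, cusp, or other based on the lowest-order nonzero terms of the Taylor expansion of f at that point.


Singular points: {(-2, 3)}; classification: node.

Compute partial derivatives:
  f_x = 3*x**2 + 10*x + 2*y**2 - 12*y + 26.
  f_y = 4*x*y - 12*x + 6*y**2 - 26*y + 24.
Scan x_0 ∈ {−4, ..., 4}. For each x_0, f_y(x_0, y) is a polynomial in y; find its integer roots y ∈ {−4, ..., 4}, then test f_x and f at those candidates.
  x = -4: f_y(-4, y) = 6*y**2 - 42*y + 72; vanishes at y ∈ {3, 4}. (-4, 3): f_x = 16 ≠ 0; (-4, 4): f_x = 18 ≠ 0.
  x = -3: f_y(-3, y) = 6*y**2 - 38*y + 60; vanishes at y ∈ {3}. (-3, 3): f_x = 5 ≠ 0.
  x = -2: f_y(-2, y) = 6*y**2 - 34*y + 48; vanishes at y ∈ {3}. (-2, 3): f_x = 0, f = 0 — SINGULAR.
  x = -1: f_y(-1, y) = 6*y**2 - 30*y + 36; vanishes at y ∈ {2, 3}. (-1, 2): f_x = 3 ≠ 0; (-1, 3): f_x = 1 ≠ 0.
  x = 0: f_y(0, y) = 6*y**2 - 26*y + 24; vanishes at y ∈ {3}. (0, 3): f_x = 8 ≠ 0.
  x = 1: f_y(1, y) = 6*y**2 - 22*y + 12; vanishes at y ∈ {3}. (1, 3): f_x = 21 ≠ 0.
  x = 2: f_y(2, y) = 6*y**2 - 18*y; vanishes at y ∈ {0, 3}. (2, 0): f_x = 58 ≠ 0; (2, 3): f_x = 40 ≠ 0.
  x = 3: f_y(3, y) = 6*y**2 - 14*y - 12; vanishes at y ∈ {3}. (3, 3): f_x = 65 ≠ 0.
  x = 4: f_y(4, y) = 6*y**2 - 10*y - 24; vanishes at y ∈ {3}. (4, 3): f_x = 96 ≠ 0.
Only singular point on the grid: (-2, 3).
Classify: substitute x = -2 + u, y = 3 + v and expand: f = u**3 - u**2 + 2*u*v**2 + 2*v**3 + v**2.
No constant or linear terms (consistent with a singular point). Quadratic part: -u**2 + v**2. Cubic part: u**3 + 2*u*v**2 + 2*v**3.
The quadratic part v**2 - u**2 = (v − u)(v + u) splits into two distinct linear factors, so there are two distinct tangent lines y − 3 = ±(x − -2) — this is a node (ordinary double point).
Classification: node.


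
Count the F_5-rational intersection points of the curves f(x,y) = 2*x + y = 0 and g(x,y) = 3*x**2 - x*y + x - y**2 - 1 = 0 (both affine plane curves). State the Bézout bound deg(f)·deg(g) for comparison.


Common zeros: {(2, 1)}; count = 1; Bézout bound = 2.

deg(f) = 1, deg(g) = 2, so Bézout bound = 2.
Scan x ∈ F_5. For each x, list the y ∈ F_5 with f(x, y) ≡ 0 and those with g(x, y) ≡ 0 (mod 5); the common zeros in that column are the intersection.
  x = 0: f ≡ 0 at y ∈ {0}; g ≡ 0 at y ∈ {2, 3}; common: ∅.
  x = 1: f ≡ 0 at y ∈ {3}; g ≡ 0 at y ∈ ∅; common: ∅.
  x = 2: f ≡ 0 at y ∈ {1}; g ≡ 0 at y ∈ {1, 2}; common: {1}.
  x = 3: f ≡ 0 at y ∈ {4}; g ≡ 0 at y ∈ {1}; common: ∅.
  x = 4: f ≡ 0 at y ∈ {2}; g ≡ 0 at y ∈ {3}; common: ∅.
Collecting: common zeros = {(2, 1)}, so the count is 1.
Comparison with the Bézout bound: 1 ≤ 2 = deg(f)·deg(g), as expected for curves with no common component (the affine F_5-count falls short of the bound because intersections may lie at infinity, over extension fields, or carry multiplicity).


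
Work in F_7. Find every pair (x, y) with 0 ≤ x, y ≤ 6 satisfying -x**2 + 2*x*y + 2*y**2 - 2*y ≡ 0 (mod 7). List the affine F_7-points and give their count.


Affine F_7-points: {(0, 0), (0, 1), (1, 2), (1, 5), (2, 1), (2, 5), (3, 2), (3, 3)}; count = 8.

For each of the 49 pairs (x, y) ∈ F_7², evaluate f(x, y) mod 7. Record the zeros.
  x = 0: [0↦0, 1↦0, 2↦4, 3↦5, 4↦3, 5↦5, 6↦4]  zeros at y ∈ {0, 1}
  x = 1: [0↦6, 1↦1, 2↦0, 3↦3, 4↦3, 5↦0, 6↦1]  zeros at y ∈ {2, 5}
  x = 2: [0↦3, 1↦0, 2↦1, 3↦6, 4↦1, 5↦0, 6↦3]  zeros at y ∈ {1, 5}
  x = 3: [0↦5, 1↦4, 2↦0, 3↦0, 4↦4, 5↦5, 6↦3]  zeros at y ∈ {2, 3}
  x = 4: [0↦5, 1↦6, 2↦4, 3↦6, 4↦5, 5↦1, 6↦1]  zeros at y ∈ ∅
  x = 5: [0↦3, 1↦6, 2↦6, 3↦3, 4↦4, 5↦2, 6↦4]  zeros at y ∈ ∅
  x = 6: [0↦6, 1↦4, 2↦6, 3↦5, 4↦1, 5↦1, 6↦5]  zeros at y ∈ ∅
Collecting zeros: affine points = {(0, 0), (0, 1), (1, 2), (1, 5), (2, 1), (2, 5), (3, 2), (3, 3)}.
Total count |C(F_7)_aff| = 8.


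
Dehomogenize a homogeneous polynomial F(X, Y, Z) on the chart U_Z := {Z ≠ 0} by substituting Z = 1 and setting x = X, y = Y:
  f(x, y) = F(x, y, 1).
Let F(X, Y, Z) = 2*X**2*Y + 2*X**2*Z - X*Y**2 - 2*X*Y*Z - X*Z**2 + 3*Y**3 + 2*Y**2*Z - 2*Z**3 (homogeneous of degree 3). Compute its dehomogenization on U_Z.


f(x, y) = 2*x**2*y + 2*x**2 - x*y**2 - 2*x*y - x + 3*y**3 + 2*y**2 - 2

On U_Z we set Z = 1. Each monomial c·X^i·Y^j·Z^k in F becomes c·x^i·y^j·1^k = c·x^i·y^j.
Substituting Z = 1: F(X, Y, 1) = 2*x**2*y + 2*x**2 - x*y**2 - 2*x*y - x + 3*y**3 + 2*y**2 - 2.
Note: deg(f) ≤ deg(F) = 3; strict inequality happens when F is divisible by Z (lost terms).


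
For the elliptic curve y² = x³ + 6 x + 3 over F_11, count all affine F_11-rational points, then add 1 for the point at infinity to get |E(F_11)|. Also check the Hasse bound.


Affine points = {(0, 5), (0, 6), (2, 1), (2, 10), (3, 2), (3, 9), (4, 5), (4, 6), (5, 2), (5, 9), (7, 5), (7, 6), (9, 4), (9, 7)}; affine count = 14; |E(F_11)| = 15.

Discriminant check: Δ ∝ 4a³ + 27b² = 4·6³ + 27·3² = 4·216 + 27·9 ≡ 7 (mod 11). Nonzero ⇒ E is nonsingular.
For each x ∈ F_11, compute rhs = x³ + 6·x + 3 mod 11, then count y ∈ F_11 with y² ≡ rhs.
  x = 0: rhs = 3, matching y values: 5, 6 (2 points).
  x = 1: rhs = 10, matching y values: none (0 points).
  x = 2: rhs = 1, matching y values: 1, 10 (2 points).
  x = 3: rhs = 4, matching y values: 2, 9 (2 points).
  x = 4: rhs = 3, matching y values: 5, 6 (2 points).
  x = 5: rhs = 4, matching y values: 2, 9 (2 points).
  x = 6: rhs = 2, matching y values: none (0 points).
  x = 7: rhs = 3, matching y values: 5, 6 (2 points).
  x = 8: rhs = 2, matching y values: none (0 points).
  x = 9: rhs = 5, matching y values: 4, 7 (2 points).
  x = 10: rhs = 7, matching y values: none (0 points).
Total affine count: 14.
Full point count |E(F_11)| = 14 + 1 = 15.
Hasse bound: |15 − (11+1)| = |3| = 3 ≤ 2√11 ≈ 6.6332 ✓.


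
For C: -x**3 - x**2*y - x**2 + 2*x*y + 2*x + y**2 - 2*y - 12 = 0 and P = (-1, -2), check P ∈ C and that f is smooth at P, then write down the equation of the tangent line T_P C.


Tangent line at P: -7*x - 9*y - 25 = 0.

Step 1: f(-1, -2) = 0, so P lies on C.
Step 2: partial derivatives
  f_x(x, y) = -3*x**2 - 2*x*y - 2*x + 2*y + 2, f_y(x, y) = -x**2 + 2*x + 2*y - 2.
  f_x(P) = -7, f_y(P) = -9 (gradient nonzero, so P is smooth).
Step 3: tangent line at P: -7·(x − -1) + -9·(y − -2) = 0.
Expanding: -7*x - 9*y - 25 = 0.


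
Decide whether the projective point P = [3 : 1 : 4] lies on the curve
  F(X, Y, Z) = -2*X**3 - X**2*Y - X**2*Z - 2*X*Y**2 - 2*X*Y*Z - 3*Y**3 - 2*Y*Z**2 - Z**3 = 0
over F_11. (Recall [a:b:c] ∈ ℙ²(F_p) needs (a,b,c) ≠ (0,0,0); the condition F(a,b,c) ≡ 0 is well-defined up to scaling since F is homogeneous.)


F(3,1,4) ≡ 3 (mod 11); P is NOT on the curve.

Evaluate F(3, 1, 4) term-by-term (mod 11).
  -2*X**3 ↦ -2·27·1·1 = -54
  -X**2*Y ↦ -1·9·1·1 = -9
  -X**2*Z ↦ -1·9·1·4 = -36
  -2*X*Y**2 ↦ -2·3·1·1 = -6
  -2*X*Y*Z ↦ -2·3·1·4 = -24
  -3*Y**3 ↦ -3·1·1·1 = -3
  -2*Y*Z**2 ↦ -2·1·1·16 = -32
  -Z**3 ↦ -1·1·1·64 = -64
Sum: F(3, 1, 4) = (-54) + (-9) + (-36) + (-6) + (-24) + (-3) + (-32) + (-64) = -228.
Reducing mod 11: -228 ≡ 3 (mod 11).
Since F(a, b, c) ≡ 3 ≠ 0 (mod 11), P does NOT lie on the curve.


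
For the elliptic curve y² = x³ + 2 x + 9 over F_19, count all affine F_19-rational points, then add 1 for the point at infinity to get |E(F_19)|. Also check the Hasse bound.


Affine points = {(0, 3), (0, 16), (3, 2), (3, 17), (4, 9), (4, 10), (5, 7), (5, 12), (6, 3), (6, 16), (7, 9), (7, 10), (8, 9), (8, 10), (13, 3), (13, 16), (14, 8), (14, 11), (17, 4), (17, 15), (18, 5), (18, 14)}; affine count = 22; |E(F_19)| = 23.

Discriminant check: Δ ∝ 4a³ + 27b² = 4·2³ + 27·9² = 4·8 + 27·81 ≡ 15 (mod 19). Nonzero ⇒ E is nonsingular.
For each x ∈ F_19, compute rhs = x³ + 2·x + 9 mod 19, then count y ∈ F_19 with y² ≡ rhs.
  x = 0: rhs = 9, matching y values: 3, 16 (2 points).
  x = 1: rhs = 12, matching y values: none (0 points).
  x = 2: rhs = 2, matching y values: none (0 points).
  x = 3: rhs = 4, matching y values: 2, 17 (2 points).
  x = 4: rhs = 5, matching y values: 9, 10 (2 points).
  x = 5: rhs = 11, matching y values: 7, 12 (2 points).
  x = 6: rhs = 9, matching y values: 3, 16 (2 points).
  x = 7: rhs = 5, matching y values: 9, 10 (2 points).
  x = 8: rhs = 5, matching y values: 9, 10 (2 points).
  x = 9: rhs = 15, matching y values: none (0 points).
  x = 10: rhs = 3, matching y values: none (0 points).
  x = 11: rhs = 13, matching y values: none (0 points).
  x = 12: rhs = 13, matching y values: none (0 points).
  x = 13: rhs = 9, matching y values: 3, 16 (2 points).
  x = 14: rhs = 7, matching y values: 8, 11 (2 points).
  x = 15: rhs = 13, matching y values: none (0 points).
  x = 16: rhs = 14, matching y values: none (0 points).
  x = 17: rhs = 16, matching y values: 4, 15 (2 points).
  x = 18: rhs = 6, matching y values: 5, 14 (2 points).
Total affine count: 22.
Full point count |E(F_19)| = 22 + 1 = 23.
Hasse bound: |23 − (19+1)| = |3| = 3 ≤ 2√19 ≈ 8.7178 ✓.


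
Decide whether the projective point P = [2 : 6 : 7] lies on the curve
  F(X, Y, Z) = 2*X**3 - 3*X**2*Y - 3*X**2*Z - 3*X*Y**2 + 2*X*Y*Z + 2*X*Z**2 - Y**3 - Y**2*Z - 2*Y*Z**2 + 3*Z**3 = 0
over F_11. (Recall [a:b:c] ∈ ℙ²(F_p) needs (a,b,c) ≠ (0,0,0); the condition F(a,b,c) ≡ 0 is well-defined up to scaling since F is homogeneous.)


F(2,6,7) ≡ 3 (mod 11); P is NOT on the curve.

Evaluate F(2, 6, 7) term-by-term (mod 11).
  2*X**3 ↦ 2·8·1·1 = 16
  -3*X**2*Y ↦ -3·4·6·1 = -72
  -3*X**2*Z ↦ -3·4·1·7 = -84
  -3*X*Y**2 ↦ -3·2·36·1 = -216
  2*X*Y*Z ↦ 2·2·6·7 = 168
  2*X*Z**2 ↦ 2·2·1·49 = 196
  -Y**3 ↦ -1·1·216·1 = -216
  -Y**2*Z ↦ -1·1·36·7 = -252
  -2*Y*Z**2 ↦ -2·1·6·49 = -588
  3*Z**3 ↦ 3·1·1·343 = 1029
Sum: F(2, 6, 7) = (16) + (-72) + (-84) + (-216) + (168) + (196) + (-216) + (-252) + (-588) + (1029) = -19.
Reducing mod 11: -19 ≡ 3 (mod 11).
Since F(a, b, c) ≡ 3 ≠ 0 (mod 11), P does NOT lie on the curve.


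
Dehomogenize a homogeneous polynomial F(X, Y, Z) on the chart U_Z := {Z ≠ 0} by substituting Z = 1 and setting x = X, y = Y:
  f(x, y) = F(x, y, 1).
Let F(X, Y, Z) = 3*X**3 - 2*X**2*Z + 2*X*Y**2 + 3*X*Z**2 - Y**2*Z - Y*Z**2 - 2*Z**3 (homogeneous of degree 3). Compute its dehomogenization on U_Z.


f(x, y) = 3*x**3 - 2*x**2 + 2*x*y**2 + 3*x - y**2 - y - 2

On U_Z we set Z = 1. Each monomial c·X^i·Y^j·Z^k in F becomes c·x^i·y^j·1^k = c·x^i·y^j.
Substituting Z = 1: F(X, Y, 1) = 3*x**3 - 2*x**2 + 2*x*y**2 + 3*x - y**2 - y - 2.
Note: deg(f) ≤ deg(F) = 3; strict inequality happens when F is divisible by Z (lost terms).


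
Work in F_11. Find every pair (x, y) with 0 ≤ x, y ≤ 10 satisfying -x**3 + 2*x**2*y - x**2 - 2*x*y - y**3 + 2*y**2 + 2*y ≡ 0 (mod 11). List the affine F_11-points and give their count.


Affine F_11-points: {(0, 0), (0, 6), (0, 7), (2, 2), (3, 8), (4, 3), (4, 7), (5, 2), (5, 3), (5, 8), (7, 2), (7, 3), (7, 8), (9, 7), (10, 0)}; count = 15.

For each of the 121 pairs (x, y) ∈ F_11², evaluate f(x, y) mod 11. Record the zeros.
  x = 0: [0↦0, 1↦3, 2↦4, 3↦8, 4↦9, 5↦1, 6↦0, 7↦0, 8↦6, 9↦1, 10↦1]  zeros at y ∈ {0, 6, 7}
  x = 1: [0↦9, 1↦1, 2↦2, 3↦6, 4↦7, 5↦10, 6↦9, 7↦9, 8↦4, 9↦10, 10↦10]  zeros at y ∈ ∅
  x = 2: [0↦10, 1↦6, 2↦0, 3↦8, 4↦2, 5↦9, 6↦1, 7↦5, 8↦4, 9↦3, 10↦7]  zeros at y ∈ {2}
  x = 3: [0↦8, 1↦1, 2↦3, 3↦8, 4↦10, 5↦3, 6↦3, 7↦4, 8↦0, 9↦7, 10↦8]  zeros at y ∈ {8}
  x = 4: [0↦8, 1↦2, 2↦5, 3↦0, 4↦3, 5↦8, 6↦9, 7↦0, 8↦8, 9↦5, 10↦7]  zeros at y ∈ {3, 7}
  x = 5: [0↦4, 1↦3, 2↦0, 3↦0, 4↦8, 5↦7, 6↦2, 7↦9, 8↦0, 9↦2, 10↦9]  zeros at y ∈ {2, 3, 8}
  x = 6: [0↦1, 1↦9, 2↦4, 3↦2, 4↦8, 5↦5, 6↦9, 7↦3, 8↦3, 9↦3, 10↦8]  zeros at y ∈ ∅
  x = 7: [0↦4, 1↦3, 2↦0, 3↦0, 4↦8, 5↦7, 6↦2, 7↦9, 8↦0, 9↦2, 10↦9]  zeros at y ∈ {2, 3, 8}
  x = 8: [0↦7, 1↦1, 2↦4, 3↦10, 4↦2, 5↦7, 6↦8, 7↦10, 8↦7, 9↦4, 10↦6]  zeros at y ∈ ∅
  x = 9: [0↦4, 1↦8, 2↦10, 3↦4, 4↦6, 5↦10, 6↦10, 7↦0, 8↦7, 9↦3, 10↦4]  zeros at y ∈ {7}
  x = 10: [0↦0, 1↦7, 2↦1, 3↦9, 4↦3, 5↦10, 6↦2, 7↦6, 8↦5, 9↦4, 10↦8]  zeros at y ∈ {0}
Collecting zeros: affine points = {(0, 0), (0, 6), (0, 7), (2, 2), (3, 8), (4, 3), (4, 7), (5, 2), (5, 3), (5, 8), (7, 2), (7, 3), (7, 8), (9, 7), (10, 0)}.
Total count |C(F_11)_aff| = 15.


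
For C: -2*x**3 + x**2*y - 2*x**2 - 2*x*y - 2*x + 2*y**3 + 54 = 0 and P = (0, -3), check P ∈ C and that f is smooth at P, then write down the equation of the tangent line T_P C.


Tangent line at P: 4*x + 54*y + 162 = 0.

Step 1: f(0, -3) = 0, so P lies on C.
Step 2: partial derivatives
  f_x(x, y) = -6*x**2 + 2*x*y - 4*x - 2*y - 2, f_y(x, y) = x**2 - 2*x + 6*y**2.
  f_x(P) = 4, f_y(P) = 54 (gradient nonzero, so P is smooth).
Step 3: tangent line at P: 4·(x − 0) + 54·(y − -3) = 0.
Expanding: 4*x + 54*y + 162 = 0.


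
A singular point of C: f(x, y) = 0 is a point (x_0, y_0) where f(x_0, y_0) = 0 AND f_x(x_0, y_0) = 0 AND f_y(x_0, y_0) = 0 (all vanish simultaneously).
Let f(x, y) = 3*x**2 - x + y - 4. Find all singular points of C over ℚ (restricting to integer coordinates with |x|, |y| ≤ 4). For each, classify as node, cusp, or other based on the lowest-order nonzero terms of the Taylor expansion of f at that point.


No singular points in the scanned grid; C is smooth there.

Compute partial derivatives:
  f_x = 6*x - 1.
  f_y = 1.
f_y = 1 is a nonzero constant, so f_y never vanishes: no point (x, y) can satisfy f = f_x = f_y = 0. In particular no (x, y) ∈ {−4, ..., 4}² is singular; the curve is smooth.


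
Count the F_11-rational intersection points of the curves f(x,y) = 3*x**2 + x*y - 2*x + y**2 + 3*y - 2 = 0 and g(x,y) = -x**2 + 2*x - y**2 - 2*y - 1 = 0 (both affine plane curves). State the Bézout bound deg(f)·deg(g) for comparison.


Common zeros: {(9, 5)}; count = 1; Bézout bound = 4.

deg(f) = 2, deg(g) = 2, so Bézout bound = 4.
Scan x ∈ F_11. For each x, list the y ∈ F_11 with f(x, y) ≡ 0 and those with g(x, y) ≡ 0 (mod 11); the common zeros in that column are the intersection.
  x = 0: f ≡ 0 at y ∈ ∅; g ≡ 0 at y ∈ {10}; common: ∅.
  x = 1: f ≡ 0 at y ∈ {2, 5}; g ≡ 0 at y ∈ {0, 9}; common: ∅.
  x = 2: f ≡ 0 at y ∈ {8, 9}; g ≡ 0 at y ∈ {10}; common: ∅.
  x = 3: f ≡ 0 at y ∈ {7, 9}; g ≡ 0 at y ∈ ∅; common: ∅.
  x = 4: f ≡ 0 at y ∈ ∅; g ≡ 0 at y ∈ {4, 5}; common: ∅.
  x = 5: f ≡ 0 at y ∈ ∅; g ≡ 0 at y ∈ ∅; common: ∅.
  x = 6: f ≡ 0 at y ∈ ∅; g ≡ 0 at y ∈ {2, 7}; common: ∅.
  x = 7: f ≡ 0 at y ∈ {4, 8}; g ≡ 0 at y ∈ {2, 7}; common: ∅.
  x = 8: f ≡ 0 at y ∈ ∅; g ≡ 0 at y ∈ ∅; common: ∅.
  x = 9: f ≡ 0 at y ∈ {5}; g ≡ 0 at y ∈ {4, 5}; common: {5}.
  x = 10: f ≡ 0 at y ∈ {2, 7}; g ≡ 0 at y ∈ ∅; common: ∅.
Collecting: common zeros = {(9, 5)}, so the count is 1.
Comparison with the Bézout bound: 1 ≤ 4 = deg(f)·deg(g), as expected for curves with no common component (the affine F_11-count falls short of the bound because intersections may lie at infinity, over extension fields, or carry multiplicity).


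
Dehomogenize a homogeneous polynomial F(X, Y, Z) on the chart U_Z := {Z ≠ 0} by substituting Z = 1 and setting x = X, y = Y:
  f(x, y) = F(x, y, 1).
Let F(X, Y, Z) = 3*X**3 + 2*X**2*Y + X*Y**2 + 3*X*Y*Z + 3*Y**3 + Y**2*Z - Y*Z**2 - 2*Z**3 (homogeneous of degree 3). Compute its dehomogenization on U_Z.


f(x, y) = 3*x**3 + 2*x**2*y + x*y**2 + 3*x*y + 3*y**3 + y**2 - y - 2

On U_Z we set Z = 1. Each monomial c·X^i·Y^j·Z^k in F becomes c·x^i·y^j·1^k = c·x^i·y^j.
Substituting Z = 1: F(X, Y, 1) = 3*x**3 + 2*x**2*y + x*y**2 + 3*x*y + 3*y**3 + y**2 - y - 2.
Note: deg(f) ≤ deg(F) = 3; strict inequality happens when F is divisible by Z (lost terms).


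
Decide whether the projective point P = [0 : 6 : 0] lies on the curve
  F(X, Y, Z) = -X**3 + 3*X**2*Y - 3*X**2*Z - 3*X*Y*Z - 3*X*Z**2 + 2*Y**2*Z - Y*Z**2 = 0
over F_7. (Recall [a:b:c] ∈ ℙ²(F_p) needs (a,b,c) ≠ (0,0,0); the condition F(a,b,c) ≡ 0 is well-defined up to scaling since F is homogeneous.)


F(0,6,0) ≡ 0 (mod 7); P is on the curve.

Evaluate F(0, 6, 0) term-by-term (mod 7).
  -X**3 ↦ -1·0·1·1 = 0
  3*X**2*Y ↦ 3·0·6·1 = 0
  -3*X**2*Z ↦ -3·0·1·0 = 0
  -3*X*Y*Z ↦ -3·0·6·0 = 0
  -3*X*Z**2 ↦ -3·0·1·0 = 0
  2*Y**2*Z ↦ 2·1·36·0 = 0
  -Y*Z**2 ↦ -1·1·6·0 = 0
Sum: F(0, 6, 0) = (0) + (0) + (0) + (0) + (0) + (0) + (0) = 0.
Reducing mod 7: 0 ≡ 0 (mod 7).
Since F(a, b, c) ≡ 0 (mod 7), P lies on the curve.


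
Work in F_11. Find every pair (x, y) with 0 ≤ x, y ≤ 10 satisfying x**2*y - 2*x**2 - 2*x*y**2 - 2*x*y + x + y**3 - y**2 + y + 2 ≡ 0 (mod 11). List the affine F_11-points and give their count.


Affine F_11-points: {(2, 10), (4, 9), (7, 4), (8, 6), (9, 9), (10, 6)}; count = 6.

For each of the 121 pairs (x, y) ∈ F_11², evaluate f(x, y) mod 11. Record the zeros.
  x = 0: [0↦2, 1↦3, 2↦8, 3↦1, 4↦10, 5↦8, 6↦1, 7↦6, 8↦7, 9↦10, 10↦10]  zeros at y ∈ ∅
  x = 1: [0↦1, 1↦10, 2↦8, 3↦1, 4↦6, 5↦7, 6↦10, 7↦10, 8↦2, 9↦3, 10↦8]  zeros at y ∈ ∅
  x = 2: [0↦7, 1↦4, 2↦8, 3↦3, 4↦6, 5↦1, 6↦5, 7↦2, 8↦9, 9↦10, 10↦0]  zeros at y ∈ {10}
  x = 3: [0↦9, 1↦7, 2↦8, 3↦7, 4↦10, 5↦1, 6↦8, 7↦4, 8↦6, 9↦9, 10↦8]  zeros at y ∈ ∅
  x = 4: [0↦7, 1↦8, 2↦8, 3↦2, 4↦7, 5↦7, 6↦8, 7↦5, 8↦4, 9↦0, 10↦10]  zeros at y ∈ {9}
  x = 5: [0↦1, 1↦7, 2↦8, 3↦10, 4↦8, 5↦8, 6↦5, 7↦5, 8↦3, 9↦5, 10↦6]  zeros at y ∈ ∅
  x = 6: [0↦2, 1↦4, 2↦8, 3↦9, 4↦2, 5↦4, 6↦10, 7↦4, 8↦3, 9↦2, 10↦7]  zeros at y ∈ ∅
  x = 7: [0↦10, 1↦10, 2↦8, 3↦10, 4↦0, 5↦6, 6↦1, 7↦2, 8↦4, 9↦2, 10↦2]  zeros at y ∈ {4}
  x = 8: [0↦3, 1↦3, 2↦8, 3↦2, 4↦2, 5↦3, 6↦0, 7↦10, 8↦6, 9↦5, 10↦2]  zeros at y ∈ {6}
  x = 9: [0↦3, 1↦5, 2↦8, 3↦7, 4↦8, 5↦6, 6↦7, 7↦6, 8↦9, 9↦0, 10↦7]  zeros at y ∈ {9}
  x = 10: [0↦10, 1↦5, 2↦8, 3↦3, 4↦7, 5↦4, 6↦0, 7↦1, 8↦2, 9↦9, 10↦6]  zeros at y ∈ {6}
Collecting zeros: affine points = {(2, 10), (4, 9), (7, 4), (8, 6), (9, 9), (10, 6)}.
Total count |C(F_11)_aff| = 6.


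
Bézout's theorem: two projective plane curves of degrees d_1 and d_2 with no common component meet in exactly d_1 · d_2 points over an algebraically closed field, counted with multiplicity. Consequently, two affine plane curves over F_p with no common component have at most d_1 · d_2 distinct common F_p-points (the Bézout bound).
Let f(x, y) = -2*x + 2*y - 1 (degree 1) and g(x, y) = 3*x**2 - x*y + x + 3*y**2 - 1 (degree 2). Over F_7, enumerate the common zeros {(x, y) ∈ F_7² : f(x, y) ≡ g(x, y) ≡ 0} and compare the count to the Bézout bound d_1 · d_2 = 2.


Common zeros: ∅; count = 0; Bézout bound = 2.

deg(f) = 1, deg(g) = 2, so Bézout bound = 2.
Scan x ∈ F_7. For each x, list the y ∈ F_7 with f(x, y) ≡ 0 and those with g(x, y) ≡ 0 (mod 7); the common zeros in that column are the intersection.
  x = 0: f ≡ 0 at y ∈ {4}; g ≡ 0 at y ∈ ∅; common: ∅.
  x = 1: f ≡ 0 at y ∈ {5}; g ≡ 0 at y ∈ {6}; common: ∅.
  x = 2: f ≡ 0 at y ∈ {6}; g ≡ 0 at y ∈ {1, 2}; common: ∅.
  x = 3: f ≡ 0 at y ∈ {0}; g ≡ 0 at y ∈ {2, 6}; common: ∅.
  x = 4: f ≡ 0 at y ∈ {1}; g ≡ 0 at y ∈ ∅; common: ∅.
  x = 5: f ≡ 0 at y ∈ {2}; g ≡ 0 at y ∈ {1, 3}; common: ∅.
  x = 6: f ≡ 0 at y ∈ {3}; g ≡ 0 at y ∈ ∅; common: ∅.
Collecting: common zeros = ∅, so the count is 0.
Comparison with the Bézout bound: 0 ≤ 2 = deg(f)·deg(g), as expected for curves with no common component (the affine F_7-count falls short of the bound because intersections may lie at infinity, over extension fields, or carry multiplicity).
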